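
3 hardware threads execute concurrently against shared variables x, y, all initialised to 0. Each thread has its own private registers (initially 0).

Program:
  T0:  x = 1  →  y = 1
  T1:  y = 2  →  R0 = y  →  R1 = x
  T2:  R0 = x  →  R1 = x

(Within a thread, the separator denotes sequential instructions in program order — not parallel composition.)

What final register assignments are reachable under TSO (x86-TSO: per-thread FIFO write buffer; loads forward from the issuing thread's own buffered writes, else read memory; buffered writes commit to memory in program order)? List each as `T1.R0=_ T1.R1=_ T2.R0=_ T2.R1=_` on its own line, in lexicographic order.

outcome vector order: (T1.R0,T1.R1,T2.R0,T2.R1)
|TSO outcomes| = 9

T1.R0=1 T1.R1=1 T2.R0=0 T2.R1=0
T1.R0=1 T1.R1=1 T2.R0=0 T2.R1=1
T1.R0=1 T1.R1=1 T2.R0=1 T2.R1=1
T1.R0=2 T1.R1=0 T2.R0=0 T2.R1=0
T1.R0=2 T1.R1=0 T2.R0=0 T2.R1=1
T1.R0=2 T1.R1=0 T2.R0=1 T2.R1=1
T1.R0=2 T1.R1=1 T2.R0=0 T2.R1=0
T1.R0=2 T1.R1=1 T2.R0=0 T2.R1=1
T1.R0=2 T1.R1=1 T2.R0=1 T2.R1=1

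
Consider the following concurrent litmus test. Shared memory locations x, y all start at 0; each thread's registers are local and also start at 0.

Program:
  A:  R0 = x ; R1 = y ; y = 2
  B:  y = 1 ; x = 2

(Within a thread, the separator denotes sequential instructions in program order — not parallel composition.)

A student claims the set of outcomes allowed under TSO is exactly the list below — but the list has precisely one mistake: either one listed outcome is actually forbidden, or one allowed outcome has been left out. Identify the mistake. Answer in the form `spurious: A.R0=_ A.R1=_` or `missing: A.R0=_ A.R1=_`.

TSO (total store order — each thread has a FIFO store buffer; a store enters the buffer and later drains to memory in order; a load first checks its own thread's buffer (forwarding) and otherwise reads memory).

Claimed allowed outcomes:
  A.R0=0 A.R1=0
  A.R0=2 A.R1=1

outcome vector order: (A.R0,A.R1)
TSO (3): (0,0) (0,1) (2,1)
TSO∖claimed = {(0,1)}

missing: A.R0=0 A.R1=1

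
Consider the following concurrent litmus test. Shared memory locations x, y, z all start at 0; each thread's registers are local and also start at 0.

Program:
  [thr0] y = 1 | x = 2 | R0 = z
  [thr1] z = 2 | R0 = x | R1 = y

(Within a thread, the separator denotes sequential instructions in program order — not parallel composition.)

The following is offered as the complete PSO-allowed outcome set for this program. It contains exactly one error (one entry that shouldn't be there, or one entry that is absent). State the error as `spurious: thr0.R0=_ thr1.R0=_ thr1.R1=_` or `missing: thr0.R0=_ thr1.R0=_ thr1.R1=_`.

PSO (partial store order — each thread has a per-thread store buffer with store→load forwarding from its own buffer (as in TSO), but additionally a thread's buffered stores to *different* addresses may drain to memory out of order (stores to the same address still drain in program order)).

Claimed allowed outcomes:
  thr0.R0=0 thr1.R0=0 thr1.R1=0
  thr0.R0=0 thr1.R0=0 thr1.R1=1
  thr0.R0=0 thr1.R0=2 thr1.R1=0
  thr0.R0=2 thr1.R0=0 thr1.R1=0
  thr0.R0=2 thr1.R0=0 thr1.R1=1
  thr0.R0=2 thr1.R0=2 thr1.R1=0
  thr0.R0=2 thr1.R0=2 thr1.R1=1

missing: thr0.R0=0 thr1.R0=2 thr1.R1=1

outcome vector order: (thr0.R0,thr1.R0,thr1.R1)
[PSO] allowed = {000 001 020 021 200 201 220 221}
PSO∖claimed = {021}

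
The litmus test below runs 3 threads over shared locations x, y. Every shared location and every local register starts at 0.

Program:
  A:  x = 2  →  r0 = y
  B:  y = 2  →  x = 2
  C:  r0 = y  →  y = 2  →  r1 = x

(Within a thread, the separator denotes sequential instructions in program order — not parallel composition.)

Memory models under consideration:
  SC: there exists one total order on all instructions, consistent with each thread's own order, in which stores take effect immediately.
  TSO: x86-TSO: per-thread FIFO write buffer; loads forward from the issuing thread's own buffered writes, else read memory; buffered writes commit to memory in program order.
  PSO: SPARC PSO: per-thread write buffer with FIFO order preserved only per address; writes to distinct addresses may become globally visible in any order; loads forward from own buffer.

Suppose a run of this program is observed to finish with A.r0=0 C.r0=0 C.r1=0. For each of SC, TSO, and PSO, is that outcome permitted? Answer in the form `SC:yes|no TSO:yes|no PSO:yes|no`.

outcome vector order: (A.r0,C.r0,C.r1)
under SC → (0,0,2); (0,2,2); (2,0,0); (2,0,2); (2,2,0); (2,2,2)
under TSO → (0,0,0); (0,0,2); (0,2,0); (0,2,2); (2,0,0); (2,0,2); (2,2,0); (2,2,2)
under PSO → (0,0,0); (0,0,2); (0,2,0); (0,2,2); (2,0,0); (2,0,2); (2,2,0); (2,2,2)
target (0,0,0) ∈ {TSO,PSO}

SC:no TSO:yes PSO:yes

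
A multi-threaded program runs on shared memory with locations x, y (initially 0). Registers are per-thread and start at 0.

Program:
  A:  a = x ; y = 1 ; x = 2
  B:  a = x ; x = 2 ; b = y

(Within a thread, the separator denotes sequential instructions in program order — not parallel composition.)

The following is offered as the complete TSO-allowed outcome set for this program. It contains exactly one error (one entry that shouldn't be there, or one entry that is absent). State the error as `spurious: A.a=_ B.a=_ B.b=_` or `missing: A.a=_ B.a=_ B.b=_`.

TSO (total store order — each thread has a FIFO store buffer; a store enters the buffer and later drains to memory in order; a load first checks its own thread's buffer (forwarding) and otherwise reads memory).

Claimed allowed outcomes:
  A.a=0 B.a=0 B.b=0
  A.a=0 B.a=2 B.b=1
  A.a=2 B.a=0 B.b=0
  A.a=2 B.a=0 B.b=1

missing: A.a=0 B.a=0 B.b=1

outcome vector order: (A.a,B.a,B.b)
TSO (5): (0,0,0), (0,0,1), (0,2,1), (2,0,0), (2,0,1)
TSO∖claimed = {(0,0,1)}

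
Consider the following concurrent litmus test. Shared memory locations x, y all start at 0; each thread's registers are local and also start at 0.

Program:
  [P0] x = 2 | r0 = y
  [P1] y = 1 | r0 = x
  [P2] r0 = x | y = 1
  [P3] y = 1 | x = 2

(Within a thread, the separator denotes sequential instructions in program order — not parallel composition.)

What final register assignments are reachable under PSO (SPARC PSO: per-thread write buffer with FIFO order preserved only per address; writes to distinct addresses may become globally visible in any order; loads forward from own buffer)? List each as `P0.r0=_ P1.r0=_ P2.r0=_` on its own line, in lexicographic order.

outcome vector order: (P0.r0,P1.r0,P2.r0)
|PSO outcomes| = 8

P0.r0=0 P1.r0=0 P2.r0=0
P0.r0=0 P1.r0=0 P2.r0=2
P0.r0=0 P1.r0=2 P2.r0=0
P0.r0=0 P1.r0=2 P2.r0=2
P0.r0=1 P1.r0=0 P2.r0=0
P0.r0=1 P1.r0=0 P2.r0=2
P0.r0=1 P1.r0=2 P2.r0=0
P0.r0=1 P1.r0=2 P2.r0=2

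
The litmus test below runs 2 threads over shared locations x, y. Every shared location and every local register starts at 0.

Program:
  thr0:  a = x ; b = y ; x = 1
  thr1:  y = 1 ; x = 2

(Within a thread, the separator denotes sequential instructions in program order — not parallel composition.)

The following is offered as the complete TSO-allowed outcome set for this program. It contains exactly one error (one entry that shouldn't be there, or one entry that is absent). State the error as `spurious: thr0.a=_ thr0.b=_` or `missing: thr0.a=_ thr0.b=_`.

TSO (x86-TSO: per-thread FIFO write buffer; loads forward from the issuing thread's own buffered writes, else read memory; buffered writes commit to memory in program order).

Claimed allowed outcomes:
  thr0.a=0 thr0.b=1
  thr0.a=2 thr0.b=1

missing: thr0.a=0 thr0.b=0

outcome vector order: (thr0.a,thr0.b)
TSO (3): 0/0 0/1 2/1
TSO∖claimed = {0/0}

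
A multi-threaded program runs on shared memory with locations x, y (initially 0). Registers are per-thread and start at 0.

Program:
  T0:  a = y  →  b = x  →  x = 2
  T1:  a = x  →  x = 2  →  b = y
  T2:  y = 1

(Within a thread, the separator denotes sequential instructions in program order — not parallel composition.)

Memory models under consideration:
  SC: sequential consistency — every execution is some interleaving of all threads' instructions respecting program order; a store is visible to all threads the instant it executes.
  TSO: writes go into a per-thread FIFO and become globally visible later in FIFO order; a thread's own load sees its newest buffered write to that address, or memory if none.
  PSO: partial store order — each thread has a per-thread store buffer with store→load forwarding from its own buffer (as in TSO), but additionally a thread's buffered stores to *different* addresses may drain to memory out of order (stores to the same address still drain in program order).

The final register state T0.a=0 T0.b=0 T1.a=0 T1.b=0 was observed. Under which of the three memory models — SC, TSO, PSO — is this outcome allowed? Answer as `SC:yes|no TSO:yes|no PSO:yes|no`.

outcome vector order: (T0.a,T0.b,T1.a,T1.b)
SC: 10 outcomes — {0/0/0/0, 0/0/0/1, 0/0/2/0, 0/0/2/1, 0/2/0/0, 0/2/0/1, 1/0/0/1, 1/0/2/1, 1/2/0/0, 1/2/0/1}
TSO: 11 outcomes — {0/0/0/0, 0/0/0/1, 0/0/2/0, 0/0/2/1, 0/2/0/0, 0/2/0/1, 1/0/0/0, 1/0/0/1, 1/0/2/1, 1/2/0/0, 1/2/0/1}
PSO: 11 outcomes — {0/0/0/0, 0/0/0/1, 0/0/2/0, 0/0/2/1, 0/2/0/0, 0/2/0/1, 1/0/0/0, 1/0/0/1, 1/0/2/1, 1/2/0/0, 1/2/0/1}
target 0/0/0/0 ∈ {SC,TSO,PSO}

SC:yes TSO:yes PSO:yes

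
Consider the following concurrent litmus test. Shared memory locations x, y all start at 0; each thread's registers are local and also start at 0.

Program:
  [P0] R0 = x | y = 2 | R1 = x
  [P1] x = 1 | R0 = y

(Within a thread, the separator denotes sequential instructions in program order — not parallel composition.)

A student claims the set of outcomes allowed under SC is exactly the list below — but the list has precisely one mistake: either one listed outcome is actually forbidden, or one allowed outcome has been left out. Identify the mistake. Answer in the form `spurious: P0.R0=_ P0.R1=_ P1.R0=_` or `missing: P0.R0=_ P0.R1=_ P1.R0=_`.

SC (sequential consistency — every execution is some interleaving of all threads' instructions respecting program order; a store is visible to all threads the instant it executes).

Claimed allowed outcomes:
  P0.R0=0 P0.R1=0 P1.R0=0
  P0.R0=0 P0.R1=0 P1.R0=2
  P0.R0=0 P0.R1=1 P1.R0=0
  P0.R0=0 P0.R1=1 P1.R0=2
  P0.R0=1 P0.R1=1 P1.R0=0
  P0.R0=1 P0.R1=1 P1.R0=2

outcome vector order: (P0.R0,P0.R1,P1.R0)
SC: 5 outcomes — {0/0/2, 0/1/0, 0/1/2, 1/1/0, 1/1/2}
claimed∖SC = {0/0/0}

spurious: P0.R0=0 P0.R1=0 P1.R0=0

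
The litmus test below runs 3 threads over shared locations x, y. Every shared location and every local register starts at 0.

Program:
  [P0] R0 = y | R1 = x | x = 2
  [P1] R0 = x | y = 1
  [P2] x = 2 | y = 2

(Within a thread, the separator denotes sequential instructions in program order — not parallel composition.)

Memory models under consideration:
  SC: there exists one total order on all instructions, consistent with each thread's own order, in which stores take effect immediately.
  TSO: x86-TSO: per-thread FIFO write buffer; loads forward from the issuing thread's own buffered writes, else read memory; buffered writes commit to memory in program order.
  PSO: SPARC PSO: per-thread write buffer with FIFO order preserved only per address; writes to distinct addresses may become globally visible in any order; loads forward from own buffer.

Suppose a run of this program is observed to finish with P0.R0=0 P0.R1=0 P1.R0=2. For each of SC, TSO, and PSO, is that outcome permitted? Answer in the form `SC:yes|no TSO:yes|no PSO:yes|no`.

outcome vector order: (P0.R0,P0.R1,P1.R0)
SC: 9 outcomes — {<0 0 0> <0 0 2> <0 2 0> <0 2 2> <1 0 0> <1 2 0> <1 2 2> <2 2 0> <2 2 2>}
TSO: 9 outcomes — {<0 0 0> <0 0 2> <0 2 0> <0 2 2> <1 0 0> <1 2 0> <1 2 2> <2 2 0> <2 2 2>}
PSO: 11 outcomes — {<0 0 0> <0 0 2> <0 2 0> <0 2 2> <1 0 0> <1 2 0> <1 2 2> <2 0 0> <2 0 2> <2 2 0> <2 2 2>}
target <0 0 2> ∈ {SC,TSO,PSO}

SC:yes TSO:yes PSO:yes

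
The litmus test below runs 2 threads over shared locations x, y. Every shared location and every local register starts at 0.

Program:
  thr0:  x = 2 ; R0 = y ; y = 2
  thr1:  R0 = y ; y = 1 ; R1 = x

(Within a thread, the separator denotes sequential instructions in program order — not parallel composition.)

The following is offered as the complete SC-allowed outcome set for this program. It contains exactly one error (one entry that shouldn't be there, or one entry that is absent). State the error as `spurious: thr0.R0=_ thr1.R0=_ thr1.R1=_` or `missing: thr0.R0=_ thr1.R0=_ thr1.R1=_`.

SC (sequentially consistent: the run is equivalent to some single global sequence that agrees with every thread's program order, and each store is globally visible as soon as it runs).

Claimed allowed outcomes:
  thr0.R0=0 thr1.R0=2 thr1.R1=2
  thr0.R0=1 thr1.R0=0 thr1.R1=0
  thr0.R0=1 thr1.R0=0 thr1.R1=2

missing: thr0.R0=0 thr1.R0=0 thr1.R1=2

outcome vector order: (thr0.R0,thr1.R0,thr1.R1)
under SC → (0,0,2); (0,2,2); (1,0,0); (1,0,2)
SC∖claimed = {(0,0,2)}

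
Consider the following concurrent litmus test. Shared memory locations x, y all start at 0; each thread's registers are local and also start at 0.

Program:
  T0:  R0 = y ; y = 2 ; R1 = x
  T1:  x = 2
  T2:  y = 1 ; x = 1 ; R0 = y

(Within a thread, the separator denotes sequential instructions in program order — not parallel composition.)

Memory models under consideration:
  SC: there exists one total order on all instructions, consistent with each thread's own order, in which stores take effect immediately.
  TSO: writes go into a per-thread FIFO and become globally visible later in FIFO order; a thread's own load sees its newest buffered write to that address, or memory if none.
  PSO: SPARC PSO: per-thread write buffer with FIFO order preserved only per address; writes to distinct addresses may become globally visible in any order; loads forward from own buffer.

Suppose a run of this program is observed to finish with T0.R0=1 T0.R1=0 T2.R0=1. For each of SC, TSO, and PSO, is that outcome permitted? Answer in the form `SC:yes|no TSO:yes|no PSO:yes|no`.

outcome vector order: (T0.R0,T0.R1,T2.R0)
SC (11): (0,0,1), (0,0,2), (0,1,1), (0,1,2), (0,2,1), (0,2,2), (1,0,2), (1,1,1), (1,1,2), (1,2,1), (1,2,2)
TSO (12): (0,0,1), (0,0,2), (0,1,1), (0,1,2), (0,2,1), (0,2,2), (1,0,1), (1,0,2), (1,1,1), (1,1,2), (1,2,1), (1,2,2)
PSO (12): (0,0,1), (0,0,2), (0,1,1), (0,1,2), (0,2,1), (0,2,2), (1,0,1), (1,0,2), (1,1,1), (1,1,2), (1,2,1), (1,2,2)
target (1,0,1) ∈ {TSO,PSO}

SC:no TSO:yes PSO:yes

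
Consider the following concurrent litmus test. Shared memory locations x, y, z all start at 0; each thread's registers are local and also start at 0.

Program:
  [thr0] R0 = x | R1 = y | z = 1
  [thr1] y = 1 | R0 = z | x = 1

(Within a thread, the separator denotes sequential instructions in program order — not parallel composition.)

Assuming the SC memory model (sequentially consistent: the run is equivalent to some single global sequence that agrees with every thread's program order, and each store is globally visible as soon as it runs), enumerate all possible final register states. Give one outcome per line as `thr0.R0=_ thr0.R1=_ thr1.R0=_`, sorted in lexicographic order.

thr0.R0=0 thr0.R1=0 thr1.R0=0
thr0.R0=0 thr0.R1=0 thr1.R0=1
thr0.R0=0 thr0.R1=1 thr1.R0=0
thr0.R0=0 thr0.R1=1 thr1.R0=1
thr0.R0=1 thr0.R1=1 thr1.R0=0

outcome vector order: (thr0.R0,thr0.R1,thr1.R0)
|SC outcomes| = 5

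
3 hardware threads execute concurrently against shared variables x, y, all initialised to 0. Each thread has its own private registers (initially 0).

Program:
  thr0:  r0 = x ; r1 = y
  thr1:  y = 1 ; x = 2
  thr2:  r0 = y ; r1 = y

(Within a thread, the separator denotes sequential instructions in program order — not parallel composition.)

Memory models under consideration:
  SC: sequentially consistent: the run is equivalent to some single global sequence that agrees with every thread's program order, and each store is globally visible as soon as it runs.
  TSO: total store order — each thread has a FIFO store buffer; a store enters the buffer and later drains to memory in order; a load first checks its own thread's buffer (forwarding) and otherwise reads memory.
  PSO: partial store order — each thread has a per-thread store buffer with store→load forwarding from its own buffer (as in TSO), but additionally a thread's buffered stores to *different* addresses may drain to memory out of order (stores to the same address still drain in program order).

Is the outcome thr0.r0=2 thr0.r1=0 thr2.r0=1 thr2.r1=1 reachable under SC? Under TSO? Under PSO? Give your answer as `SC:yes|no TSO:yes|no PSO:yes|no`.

outcome vector order: (thr0.r0,thr0.r1,thr2.r0,thr2.r1)
SC (9): (0,0,0,0) (0,0,0,1) (0,0,1,1) (0,1,0,0) (0,1,0,1) (0,1,1,1) (2,1,0,0) (2,1,0,1) (2,1,1,1)
TSO (9): (0,0,0,0) (0,0,0,1) (0,0,1,1) (0,1,0,0) (0,1,0,1) (0,1,1,1) (2,1,0,0) (2,1,0,1) (2,1,1,1)
PSO (12): (0,0,0,0) (0,0,0,1) (0,0,1,1) (0,1,0,0) (0,1,0,1) (0,1,1,1) (2,0,0,0) (2,0,0,1) (2,0,1,1) (2,1,0,0) (2,1,0,1) (2,1,1,1)
target (2,0,1,1) ∈ {PSO}

SC:no TSO:no PSO:yes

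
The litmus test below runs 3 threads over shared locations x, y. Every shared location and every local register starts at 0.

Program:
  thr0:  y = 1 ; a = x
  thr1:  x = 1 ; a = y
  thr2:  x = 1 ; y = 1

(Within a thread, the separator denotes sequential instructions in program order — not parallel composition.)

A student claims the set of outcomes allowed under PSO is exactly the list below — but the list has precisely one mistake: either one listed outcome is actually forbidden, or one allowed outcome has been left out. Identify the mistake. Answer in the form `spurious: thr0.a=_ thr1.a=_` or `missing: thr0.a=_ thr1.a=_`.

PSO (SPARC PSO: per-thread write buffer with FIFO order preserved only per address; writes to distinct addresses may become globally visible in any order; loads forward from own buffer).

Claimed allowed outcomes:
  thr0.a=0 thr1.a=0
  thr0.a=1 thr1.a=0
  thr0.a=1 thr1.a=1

outcome vector order: (thr0.a,thr1.a)
[PSO] allowed = {<0 0> <0 1> <1 0> <1 1>}
PSO∖claimed = {<0 1>}

missing: thr0.a=0 thr1.a=1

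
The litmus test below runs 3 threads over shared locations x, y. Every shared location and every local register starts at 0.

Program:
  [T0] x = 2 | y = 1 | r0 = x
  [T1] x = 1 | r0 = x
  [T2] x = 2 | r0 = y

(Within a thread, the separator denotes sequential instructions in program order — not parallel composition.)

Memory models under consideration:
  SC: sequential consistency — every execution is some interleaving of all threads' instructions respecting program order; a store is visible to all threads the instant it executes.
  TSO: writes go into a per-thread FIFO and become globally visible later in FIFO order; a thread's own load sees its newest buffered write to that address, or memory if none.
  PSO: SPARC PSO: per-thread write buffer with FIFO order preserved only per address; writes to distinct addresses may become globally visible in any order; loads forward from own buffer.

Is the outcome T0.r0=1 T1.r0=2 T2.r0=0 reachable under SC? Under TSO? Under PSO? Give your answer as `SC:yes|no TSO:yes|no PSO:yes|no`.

outcome vector order: (T0.r0,T1.r0,T2.r0)
[SC] allowed = {1/1/0; 1/1/1; 1/2/1; 2/1/0; 2/1/1; 2/2/0; 2/2/1}
[TSO] allowed = {1/1/0; 1/1/1; 1/2/0; 1/2/1; 2/1/0; 2/1/1; 2/2/0; 2/2/1}
[PSO] allowed = {1/1/0; 1/1/1; 1/2/0; 1/2/1; 2/1/0; 2/1/1; 2/2/0; 2/2/1}
target 1/2/0 ∈ {TSO,PSO}

SC:no TSO:yes PSO:yes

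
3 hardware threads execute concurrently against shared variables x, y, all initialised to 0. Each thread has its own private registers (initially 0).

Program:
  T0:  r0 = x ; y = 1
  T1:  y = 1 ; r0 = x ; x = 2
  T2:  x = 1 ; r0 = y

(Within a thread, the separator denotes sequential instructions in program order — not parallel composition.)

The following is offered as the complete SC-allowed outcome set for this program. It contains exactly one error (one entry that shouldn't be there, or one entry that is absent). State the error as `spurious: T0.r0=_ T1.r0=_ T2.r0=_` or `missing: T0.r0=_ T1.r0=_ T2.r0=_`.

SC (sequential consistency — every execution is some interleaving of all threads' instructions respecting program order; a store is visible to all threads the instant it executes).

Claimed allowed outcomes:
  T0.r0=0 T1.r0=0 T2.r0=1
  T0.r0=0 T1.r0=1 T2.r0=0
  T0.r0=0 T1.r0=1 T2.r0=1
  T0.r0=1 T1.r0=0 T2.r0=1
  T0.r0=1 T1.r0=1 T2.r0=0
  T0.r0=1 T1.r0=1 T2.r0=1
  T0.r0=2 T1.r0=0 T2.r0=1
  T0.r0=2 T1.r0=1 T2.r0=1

missing: T0.r0=2 T1.r0=1 T2.r0=0

outcome vector order: (T0.r0,T1.r0,T2.r0)
[SC] allowed = {001; 010; 011; 101; 110; 111; 201; 210; 211}
SC∖claimed = {210}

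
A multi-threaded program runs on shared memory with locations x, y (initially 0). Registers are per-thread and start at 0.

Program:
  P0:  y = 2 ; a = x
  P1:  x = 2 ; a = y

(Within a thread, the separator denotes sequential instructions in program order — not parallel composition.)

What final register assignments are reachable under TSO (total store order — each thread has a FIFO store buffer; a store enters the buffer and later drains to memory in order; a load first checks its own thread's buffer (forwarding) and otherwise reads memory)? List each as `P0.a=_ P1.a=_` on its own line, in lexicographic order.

outcome vector order: (P0.a,P1.a)
|TSO outcomes| = 4

P0.a=0 P1.a=0
P0.a=0 P1.a=2
P0.a=2 P1.a=0
P0.a=2 P1.a=2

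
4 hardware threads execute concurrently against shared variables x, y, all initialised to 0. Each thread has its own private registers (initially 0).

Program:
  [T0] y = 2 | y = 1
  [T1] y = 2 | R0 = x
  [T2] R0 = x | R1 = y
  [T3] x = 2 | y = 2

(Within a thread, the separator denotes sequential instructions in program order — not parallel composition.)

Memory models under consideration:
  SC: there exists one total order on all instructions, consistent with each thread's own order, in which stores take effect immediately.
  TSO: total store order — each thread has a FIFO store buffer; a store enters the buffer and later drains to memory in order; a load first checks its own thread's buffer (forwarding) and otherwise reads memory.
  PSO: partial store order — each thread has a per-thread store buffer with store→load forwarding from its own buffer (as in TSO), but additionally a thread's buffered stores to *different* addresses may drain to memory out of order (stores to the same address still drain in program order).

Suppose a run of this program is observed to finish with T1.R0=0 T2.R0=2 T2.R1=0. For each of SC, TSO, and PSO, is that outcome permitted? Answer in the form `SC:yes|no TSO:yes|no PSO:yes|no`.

SC:no TSO:yes PSO:yes

outcome vector order: (T1.R0,T2.R0,T2.R1)
SC (11): <0 0 0> <0 0 1> <0 0 2> <0 2 1> <0 2 2> <2 0 0> <2 0 1> <2 0 2> <2 2 0> <2 2 1> <2 2 2>
TSO (12): <0 0 0> <0 0 1> <0 0 2> <0 2 0> <0 2 1> <0 2 2> <2 0 0> <2 0 1> <2 0 2> <2 2 0> <2 2 1> <2 2 2>
PSO (12): <0 0 0> <0 0 1> <0 0 2> <0 2 0> <0 2 1> <0 2 2> <2 0 0> <2 0 1> <2 0 2> <2 2 0> <2 2 1> <2 2 2>
target <0 2 0> ∈ {TSO,PSO}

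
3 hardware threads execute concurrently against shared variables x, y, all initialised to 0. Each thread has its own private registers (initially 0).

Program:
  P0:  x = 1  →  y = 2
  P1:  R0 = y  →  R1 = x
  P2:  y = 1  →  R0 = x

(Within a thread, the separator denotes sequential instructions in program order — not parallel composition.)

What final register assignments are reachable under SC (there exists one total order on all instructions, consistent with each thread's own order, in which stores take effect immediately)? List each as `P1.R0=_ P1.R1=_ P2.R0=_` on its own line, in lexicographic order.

outcome vector order: (P1.R0,P1.R1,P2.R0)
|SC outcomes| = 10

P1.R0=0 P1.R1=0 P2.R0=0
P1.R0=0 P1.R1=0 P2.R0=1
P1.R0=0 P1.R1=1 P2.R0=0
P1.R0=0 P1.R1=1 P2.R0=1
P1.R0=1 P1.R1=0 P2.R0=0
P1.R0=1 P1.R1=0 P2.R0=1
P1.R0=1 P1.R1=1 P2.R0=0
P1.R0=1 P1.R1=1 P2.R0=1
P1.R0=2 P1.R1=1 P2.R0=0
P1.R0=2 P1.R1=1 P2.R0=1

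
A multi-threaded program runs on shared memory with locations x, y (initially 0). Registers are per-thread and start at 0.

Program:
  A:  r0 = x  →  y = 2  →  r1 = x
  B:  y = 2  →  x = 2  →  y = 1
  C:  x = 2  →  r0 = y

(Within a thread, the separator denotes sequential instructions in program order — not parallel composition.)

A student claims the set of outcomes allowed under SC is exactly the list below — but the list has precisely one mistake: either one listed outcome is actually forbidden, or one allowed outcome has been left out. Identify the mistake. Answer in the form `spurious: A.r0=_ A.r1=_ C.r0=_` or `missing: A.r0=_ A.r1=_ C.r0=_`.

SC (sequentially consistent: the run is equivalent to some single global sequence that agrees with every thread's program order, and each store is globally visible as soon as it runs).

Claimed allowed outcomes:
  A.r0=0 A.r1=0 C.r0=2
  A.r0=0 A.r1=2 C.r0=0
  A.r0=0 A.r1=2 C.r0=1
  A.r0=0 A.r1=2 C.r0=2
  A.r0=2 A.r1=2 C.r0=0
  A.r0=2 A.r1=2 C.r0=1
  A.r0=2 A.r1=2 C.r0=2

missing: A.r0=0 A.r1=0 C.r0=1

outcome vector order: (A.r0,A.r1,C.r0)
SC (8): 0/0/1, 0/0/2, 0/2/0, 0/2/1, 0/2/2, 2/2/0, 2/2/1, 2/2/2
SC∖claimed = {0/0/1}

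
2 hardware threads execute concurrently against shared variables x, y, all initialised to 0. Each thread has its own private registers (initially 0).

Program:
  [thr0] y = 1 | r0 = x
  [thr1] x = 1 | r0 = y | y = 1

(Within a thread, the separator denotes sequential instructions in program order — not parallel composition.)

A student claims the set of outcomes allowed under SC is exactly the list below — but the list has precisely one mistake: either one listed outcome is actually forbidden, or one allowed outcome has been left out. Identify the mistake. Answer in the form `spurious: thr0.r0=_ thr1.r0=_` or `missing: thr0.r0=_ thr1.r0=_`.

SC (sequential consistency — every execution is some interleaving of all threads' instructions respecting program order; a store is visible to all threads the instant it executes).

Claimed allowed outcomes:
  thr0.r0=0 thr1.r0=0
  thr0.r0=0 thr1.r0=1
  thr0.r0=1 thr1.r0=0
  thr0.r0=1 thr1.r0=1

spurious: thr0.r0=0 thr1.r0=0

outcome vector order: (thr0.r0,thr1.r0)
[SC] allowed = {0/1, 1/0, 1/1}
claimed∖SC = {0/0}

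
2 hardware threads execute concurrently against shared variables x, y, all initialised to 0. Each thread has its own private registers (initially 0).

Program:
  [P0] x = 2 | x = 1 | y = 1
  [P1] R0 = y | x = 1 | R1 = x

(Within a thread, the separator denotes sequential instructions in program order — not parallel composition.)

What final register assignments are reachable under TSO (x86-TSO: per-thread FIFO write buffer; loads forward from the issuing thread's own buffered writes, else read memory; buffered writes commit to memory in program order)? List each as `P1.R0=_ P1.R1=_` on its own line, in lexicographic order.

P1.R0=0 P1.R1=1
P1.R0=0 P1.R1=2
P1.R0=1 P1.R1=1

outcome vector order: (P1.R0,P1.R1)
|TSO outcomes| = 3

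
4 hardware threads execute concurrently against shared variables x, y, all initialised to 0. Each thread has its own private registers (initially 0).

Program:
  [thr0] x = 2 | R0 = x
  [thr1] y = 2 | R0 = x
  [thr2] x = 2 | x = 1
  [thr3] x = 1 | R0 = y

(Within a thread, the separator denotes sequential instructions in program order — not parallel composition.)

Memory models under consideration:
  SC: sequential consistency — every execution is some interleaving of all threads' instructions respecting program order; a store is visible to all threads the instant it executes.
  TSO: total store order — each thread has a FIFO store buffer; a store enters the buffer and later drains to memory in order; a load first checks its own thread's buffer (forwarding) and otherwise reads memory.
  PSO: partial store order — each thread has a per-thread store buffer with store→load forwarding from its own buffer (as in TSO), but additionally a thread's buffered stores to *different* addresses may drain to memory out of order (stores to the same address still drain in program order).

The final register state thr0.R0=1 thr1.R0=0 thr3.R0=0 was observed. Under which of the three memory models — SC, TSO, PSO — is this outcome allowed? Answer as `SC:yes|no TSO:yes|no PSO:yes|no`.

SC:no TSO:yes PSO:yes

outcome vector order: (thr0.R0,thr1.R0,thr3.R0)
under SC → (1,0,2); (1,1,0); (1,1,2); (1,2,0); (1,2,2); (2,0,2); (2,1,0); (2,1,2); (2,2,0); (2,2,2)
under TSO → (1,0,0); (1,0,2); (1,1,0); (1,1,2); (1,2,0); (1,2,2); (2,0,0); (2,0,2); (2,1,0); (2,1,2); (2,2,0); (2,2,2)
under PSO → (1,0,0); (1,0,2); (1,1,0); (1,1,2); (1,2,0); (1,2,2); (2,0,0); (2,0,2); (2,1,0); (2,1,2); (2,2,0); (2,2,2)
target (1,0,0) ∈ {TSO,PSO}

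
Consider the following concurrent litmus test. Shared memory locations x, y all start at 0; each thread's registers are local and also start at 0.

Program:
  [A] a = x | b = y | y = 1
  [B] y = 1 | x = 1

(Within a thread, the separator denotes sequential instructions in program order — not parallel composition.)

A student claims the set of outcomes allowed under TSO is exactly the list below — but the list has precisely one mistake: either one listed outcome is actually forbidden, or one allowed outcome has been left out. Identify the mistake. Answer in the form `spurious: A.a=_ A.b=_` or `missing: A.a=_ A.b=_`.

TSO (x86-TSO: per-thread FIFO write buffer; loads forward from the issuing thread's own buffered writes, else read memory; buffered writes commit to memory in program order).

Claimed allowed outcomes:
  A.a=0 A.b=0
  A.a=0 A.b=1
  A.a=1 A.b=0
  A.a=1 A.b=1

outcome vector order: (A.a,A.b)
under TSO → <0 0>, <0 1>, <1 1>
claimed∖TSO = {<1 0>}

spurious: A.a=1 A.b=0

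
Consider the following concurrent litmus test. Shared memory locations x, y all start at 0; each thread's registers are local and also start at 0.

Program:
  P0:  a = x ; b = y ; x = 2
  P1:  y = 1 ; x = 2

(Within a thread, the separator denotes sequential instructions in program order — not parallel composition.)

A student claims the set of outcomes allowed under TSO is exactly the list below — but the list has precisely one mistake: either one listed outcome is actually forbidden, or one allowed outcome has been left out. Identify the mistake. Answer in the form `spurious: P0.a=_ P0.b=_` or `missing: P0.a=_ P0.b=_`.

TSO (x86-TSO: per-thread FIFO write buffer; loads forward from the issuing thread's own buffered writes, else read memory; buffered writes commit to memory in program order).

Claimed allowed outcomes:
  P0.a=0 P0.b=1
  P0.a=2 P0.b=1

missing: P0.a=0 P0.b=0

outcome vector order: (P0.a,P0.b)
TSO: 3 outcomes — {<0 0>; <0 1>; <2 1>}
TSO∖claimed = {<0 0>}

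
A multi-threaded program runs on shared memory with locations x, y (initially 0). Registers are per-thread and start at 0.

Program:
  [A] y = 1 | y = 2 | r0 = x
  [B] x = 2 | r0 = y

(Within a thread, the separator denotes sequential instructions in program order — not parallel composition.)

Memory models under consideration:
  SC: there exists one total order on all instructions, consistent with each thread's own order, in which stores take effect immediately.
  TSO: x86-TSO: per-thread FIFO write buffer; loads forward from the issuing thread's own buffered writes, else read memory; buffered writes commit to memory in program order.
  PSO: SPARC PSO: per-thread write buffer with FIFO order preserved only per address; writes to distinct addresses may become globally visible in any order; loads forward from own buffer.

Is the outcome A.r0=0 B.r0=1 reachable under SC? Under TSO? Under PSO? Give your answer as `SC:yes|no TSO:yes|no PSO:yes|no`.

SC:no TSO:yes PSO:yes

outcome vector order: (A.r0,B.r0)
SC: 4 outcomes — {(0,2), (2,0), (2,1), (2,2)}
TSO: 6 outcomes — {(0,0), (0,1), (0,2), (2,0), (2,1), (2,2)}
PSO: 6 outcomes — {(0,0), (0,1), (0,2), (2,0), (2,1), (2,2)}
target (0,1) ∈ {TSO,PSO}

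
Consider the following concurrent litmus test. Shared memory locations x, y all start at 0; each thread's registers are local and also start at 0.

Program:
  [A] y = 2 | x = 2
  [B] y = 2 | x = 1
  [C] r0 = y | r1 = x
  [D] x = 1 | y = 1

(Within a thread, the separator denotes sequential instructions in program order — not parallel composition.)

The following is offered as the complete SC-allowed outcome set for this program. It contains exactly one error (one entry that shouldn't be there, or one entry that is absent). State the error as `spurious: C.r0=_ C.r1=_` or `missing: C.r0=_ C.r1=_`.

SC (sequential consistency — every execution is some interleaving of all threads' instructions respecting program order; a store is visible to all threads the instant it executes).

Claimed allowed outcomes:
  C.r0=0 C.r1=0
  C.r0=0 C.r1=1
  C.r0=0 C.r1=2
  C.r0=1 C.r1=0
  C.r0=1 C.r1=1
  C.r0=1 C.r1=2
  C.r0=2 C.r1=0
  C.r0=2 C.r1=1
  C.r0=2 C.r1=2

outcome vector order: (C.r0,C.r1)
SC (8): 0/0 0/1 0/2 1/1 1/2 2/0 2/1 2/2
claimed∖SC = {1/0}

spurious: C.r0=1 C.r1=0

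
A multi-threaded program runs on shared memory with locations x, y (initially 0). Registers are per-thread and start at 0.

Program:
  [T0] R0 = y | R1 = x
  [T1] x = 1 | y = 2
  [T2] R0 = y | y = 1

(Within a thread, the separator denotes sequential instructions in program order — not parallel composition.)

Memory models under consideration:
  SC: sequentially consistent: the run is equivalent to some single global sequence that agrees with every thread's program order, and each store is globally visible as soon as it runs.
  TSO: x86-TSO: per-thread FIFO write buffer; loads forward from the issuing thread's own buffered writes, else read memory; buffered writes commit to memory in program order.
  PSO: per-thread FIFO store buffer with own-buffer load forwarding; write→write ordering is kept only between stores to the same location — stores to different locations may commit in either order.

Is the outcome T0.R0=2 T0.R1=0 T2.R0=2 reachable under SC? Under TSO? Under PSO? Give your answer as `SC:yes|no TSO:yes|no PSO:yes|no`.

SC:no TSO:no PSO:yes

outcome vector order: (T0.R0,T0.R1,T2.R0)
SC (9): 000, 002, 010, 012, 100, 110, 112, 210, 212
TSO (9): 000, 002, 010, 012, 100, 110, 112, 210, 212
PSO (12): 000, 002, 010, 012, 100, 102, 110, 112, 200, 202, 210, 212
target 202 ∈ {PSO}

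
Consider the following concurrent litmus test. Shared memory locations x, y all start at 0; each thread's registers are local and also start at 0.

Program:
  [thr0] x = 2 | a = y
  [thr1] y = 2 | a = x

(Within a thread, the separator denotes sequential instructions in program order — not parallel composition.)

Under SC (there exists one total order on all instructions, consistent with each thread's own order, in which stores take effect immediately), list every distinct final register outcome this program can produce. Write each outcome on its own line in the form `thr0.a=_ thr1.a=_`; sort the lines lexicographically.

thr0.a=0 thr1.a=2
thr0.a=2 thr1.a=0
thr0.a=2 thr1.a=2

outcome vector order: (thr0.a,thr1.a)
|SC outcomes| = 3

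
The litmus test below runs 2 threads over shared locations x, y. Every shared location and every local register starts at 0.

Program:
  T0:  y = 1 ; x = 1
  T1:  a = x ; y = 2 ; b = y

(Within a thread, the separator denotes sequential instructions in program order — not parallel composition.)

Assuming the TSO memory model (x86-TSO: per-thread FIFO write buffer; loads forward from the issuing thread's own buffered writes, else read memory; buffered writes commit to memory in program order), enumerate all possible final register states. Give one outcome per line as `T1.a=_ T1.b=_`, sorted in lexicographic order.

outcome vector order: (T1.a,T1.b)
|TSO outcomes| = 3

T1.a=0 T1.b=1
T1.a=0 T1.b=2
T1.a=1 T1.b=2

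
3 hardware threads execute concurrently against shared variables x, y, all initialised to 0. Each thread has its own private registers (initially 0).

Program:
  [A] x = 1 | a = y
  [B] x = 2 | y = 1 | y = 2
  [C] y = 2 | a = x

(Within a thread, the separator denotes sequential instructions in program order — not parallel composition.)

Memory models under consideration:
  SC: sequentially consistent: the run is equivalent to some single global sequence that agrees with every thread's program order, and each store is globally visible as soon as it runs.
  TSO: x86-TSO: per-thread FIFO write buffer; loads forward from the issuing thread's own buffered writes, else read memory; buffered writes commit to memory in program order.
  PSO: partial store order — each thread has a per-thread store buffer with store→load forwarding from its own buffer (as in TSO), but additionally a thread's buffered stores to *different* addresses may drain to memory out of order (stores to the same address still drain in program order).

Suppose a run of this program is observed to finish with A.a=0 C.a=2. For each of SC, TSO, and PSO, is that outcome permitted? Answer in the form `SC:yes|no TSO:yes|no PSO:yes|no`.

outcome vector order: (A.a,C.a)
[SC] allowed = {<0 1>; <0 2>; <1 0>; <1 1>; <1 2>; <2 0>; <2 1>; <2 2>}
[TSO] allowed = {<0 0>; <0 1>; <0 2>; <1 0>; <1 1>; <1 2>; <2 0>; <2 1>; <2 2>}
[PSO] allowed = {<0 0>; <0 1>; <0 2>; <1 0>; <1 1>; <1 2>; <2 0>; <2 1>; <2 2>}
target <0 2> ∈ {SC,TSO,PSO}

SC:yes TSO:yes PSO:yes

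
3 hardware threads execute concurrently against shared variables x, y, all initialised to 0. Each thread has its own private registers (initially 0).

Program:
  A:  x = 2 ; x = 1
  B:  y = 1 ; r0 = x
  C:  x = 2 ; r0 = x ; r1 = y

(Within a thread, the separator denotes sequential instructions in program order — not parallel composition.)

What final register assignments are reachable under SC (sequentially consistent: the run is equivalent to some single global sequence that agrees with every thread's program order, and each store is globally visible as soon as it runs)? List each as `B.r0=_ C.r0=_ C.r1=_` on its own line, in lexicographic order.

B.r0=0 C.r0=1 C.r1=1
B.r0=0 C.r0=2 C.r1=1
B.r0=1 C.r0=1 C.r1=0
B.r0=1 C.r0=1 C.r1=1
B.r0=1 C.r0=2 C.r1=0
B.r0=1 C.r0=2 C.r1=1
B.r0=2 C.r0=1 C.r1=1
B.r0=2 C.r0=2 C.r1=0
B.r0=2 C.r0=2 C.r1=1

outcome vector order: (B.r0,C.r0,C.r1)
|SC outcomes| = 9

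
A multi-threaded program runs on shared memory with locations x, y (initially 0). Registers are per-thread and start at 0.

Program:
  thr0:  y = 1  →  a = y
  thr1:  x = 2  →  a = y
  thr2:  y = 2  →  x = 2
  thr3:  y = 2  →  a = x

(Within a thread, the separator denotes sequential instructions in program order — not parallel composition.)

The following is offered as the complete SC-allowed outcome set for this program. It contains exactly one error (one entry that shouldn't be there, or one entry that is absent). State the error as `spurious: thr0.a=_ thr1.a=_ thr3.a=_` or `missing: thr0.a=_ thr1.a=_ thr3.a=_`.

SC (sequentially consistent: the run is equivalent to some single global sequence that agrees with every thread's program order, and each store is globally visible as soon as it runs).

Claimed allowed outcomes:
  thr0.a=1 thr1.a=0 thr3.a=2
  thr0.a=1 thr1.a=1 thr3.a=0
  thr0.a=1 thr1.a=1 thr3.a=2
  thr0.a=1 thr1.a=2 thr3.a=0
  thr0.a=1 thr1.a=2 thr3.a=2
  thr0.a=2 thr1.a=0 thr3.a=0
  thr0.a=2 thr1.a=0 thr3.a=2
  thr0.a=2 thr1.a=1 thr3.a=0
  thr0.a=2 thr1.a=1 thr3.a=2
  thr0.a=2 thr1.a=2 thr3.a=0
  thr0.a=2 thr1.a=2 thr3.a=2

spurious: thr0.a=2 thr1.a=0 thr3.a=0

outcome vector order: (thr0.a,thr1.a,thr3.a)
SC: 10 outcomes — {102 110 112 120 122 202 210 212 220 222}
claimed∖SC = {200}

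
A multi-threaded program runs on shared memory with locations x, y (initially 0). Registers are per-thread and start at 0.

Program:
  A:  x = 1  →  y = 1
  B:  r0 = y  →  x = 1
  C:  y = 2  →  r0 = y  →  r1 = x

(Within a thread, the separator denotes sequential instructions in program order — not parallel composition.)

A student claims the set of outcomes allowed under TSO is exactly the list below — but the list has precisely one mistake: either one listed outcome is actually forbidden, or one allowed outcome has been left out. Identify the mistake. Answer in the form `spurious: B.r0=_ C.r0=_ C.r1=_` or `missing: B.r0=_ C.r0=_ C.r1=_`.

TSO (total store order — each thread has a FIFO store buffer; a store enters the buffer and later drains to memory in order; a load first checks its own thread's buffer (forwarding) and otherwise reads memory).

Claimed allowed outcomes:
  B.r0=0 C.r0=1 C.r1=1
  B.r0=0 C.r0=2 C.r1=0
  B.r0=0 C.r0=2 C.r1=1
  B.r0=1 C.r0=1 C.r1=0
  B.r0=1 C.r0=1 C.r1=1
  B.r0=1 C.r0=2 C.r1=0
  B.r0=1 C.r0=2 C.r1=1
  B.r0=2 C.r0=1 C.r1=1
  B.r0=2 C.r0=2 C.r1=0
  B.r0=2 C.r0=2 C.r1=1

outcome vector order: (B.r0,C.r0,C.r1)
TSO: 9 outcomes — {(0,1,1) (0,2,0) (0,2,1) (1,1,1) (1,2,0) (1,2,1) (2,1,1) (2,2,0) (2,2,1)}
claimed∖TSO = {(1,1,0)}

spurious: B.r0=1 C.r0=1 C.r1=0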